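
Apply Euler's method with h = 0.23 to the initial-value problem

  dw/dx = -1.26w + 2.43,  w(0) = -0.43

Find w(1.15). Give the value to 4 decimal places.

Euler: w_{n+1} = w_n + h·f(x_n, w_n).
x=0.000000, w=-0.430000: f=2.971800 → w ← -0.430000 + 0.23·2.971800 = 0.253514
x=0.230000, w=0.253514: f=2.110572 → w ← 0.253514 + 0.23·2.110572 = 0.738946
x=0.460000, w=0.738946: f=1.498928 → w ← 0.738946 + 0.23·1.498928 = 1.083699
x=0.690000, w=1.083699: f=1.064539 → w ← 1.083699 + 0.23·1.064539 = 1.328543
x=0.920000, w=1.328543: f=0.756036 → w ← 1.328543 + 0.23·0.756036 = 1.502431
w(1.15) ≈ 1.5024

1.5024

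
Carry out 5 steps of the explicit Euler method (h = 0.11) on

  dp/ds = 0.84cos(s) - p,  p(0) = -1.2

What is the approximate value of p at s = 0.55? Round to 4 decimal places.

Euler: p_{n+1} = p_n + h·f(s_n, p_n).
s=0.000000, p=-1.200000: f=2.040000 → p ← -1.200000 + 0.11·2.040000 = -0.975600
s=0.110000, p=-0.975600: f=1.810523 → p ← -0.975600 + 0.11·1.810523 = -0.776442
s=0.220000, p=-0.776442: f=1.596196 → p ← -0.776442 + 0.11·1.596196 = -0.600861
s=0.330000, p=-0.600861: f=1.395536 → p ← -0.600861 + 0.11·1.395536 = -0.447352
s=0.440000, p=-0.447352: f=1.207343 → p ← -0.447352 + 0.11·1.207343 = -0.314544
p(0.55) ≈ -0.3145

-0.3145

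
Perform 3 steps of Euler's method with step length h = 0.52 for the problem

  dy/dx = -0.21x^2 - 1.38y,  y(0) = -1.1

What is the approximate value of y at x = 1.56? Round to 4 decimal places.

-0.1512

Euler: y_{n+1} = y_n + h·f(x_n, y_n).
x=0.000000, y=-1.100000: f=1.518000 → y ← -1.100000 + 0.52·1.518000 = -0.310640
x=0.520000, y=-0.310640: f=0.371899 → y ← -0.310640 + 0.52·0.371899 = -0.117252
x=1.040000, y=-0.117252: f=-0.065328 → y ← -0.117252 + 0.52·(-0.065328) = -0.151223
y(1.56) ≈ -0.1512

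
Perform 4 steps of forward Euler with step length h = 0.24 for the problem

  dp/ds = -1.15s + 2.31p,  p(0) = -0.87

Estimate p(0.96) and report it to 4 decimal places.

-5.6436

Euler: p_{n+1} = p_n + h·f(s_n, p_n).
s=0.000000, p=-0.870000: f=-2.009700 → p ← -0.870000 + 0.24·(-2.009700) = -1.352328
s=0.240000, p=-1.352328: f=-3.399878 → p ← -1.352328 + 0.24·(-3.399878) = -2.168299
s=0.480000, p=-2.168299: f=-5.560770 → p ← -2.168299 + 0.24·(-5.560770) = -3.502883
s=0.720000, p=-3.502883: f=-8.919661 → p ← -3.502883 + 0.24·(-8.919661) = -5.643602
p(0.96) ≈ -5.6436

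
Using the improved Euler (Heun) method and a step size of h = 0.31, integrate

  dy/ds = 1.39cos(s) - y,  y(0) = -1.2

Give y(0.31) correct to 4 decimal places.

-0.5318

Heun: k1 = f(s_n, y_n); k2 = f(s_n + h, y_n + h·k1); y_{n+1} = y_n + (h/2)·(k1 + k2).
s=0.000000, y=-1.200000:
  k1 = f(0.000000, -1.200000) = 2.590000
  k2 = f(0.310000, -0.397100) = 1.720844
  y ← -1.200000 + (0.31/2)·(2.590000 + 1.720844) = -0.531819
y(0.31) ≈ -0.5318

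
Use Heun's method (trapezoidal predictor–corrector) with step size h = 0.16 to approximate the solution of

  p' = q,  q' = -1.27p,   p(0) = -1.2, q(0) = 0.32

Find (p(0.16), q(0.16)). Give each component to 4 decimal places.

-1.1293, 0.5586

Heun on (p,q): k1 = f(s_n, state_n); k2 = f(s_n + h, state_n + h·k1); state_{n+1} = state_n + (h/2)·(k1 + k2).
0.000000: (-1.200000, 0.320000)
  k1 = (0.320000, 1.524000)
  predictor → (-1.148800, 0.563840)
  k2 = (0.563840, 1.458976)
  → (-1.129293, 0.558638)
(p(0.16), q(0.16)) ≈ (-1.1293, 0.5586)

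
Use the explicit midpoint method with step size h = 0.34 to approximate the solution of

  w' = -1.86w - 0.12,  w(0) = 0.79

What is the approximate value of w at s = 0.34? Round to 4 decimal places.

Midpoint: k1 = f(s_n, w_n); k2 = f(s_n + h/2, w_n + (h/2)·k1); w_{n+1} = w_n + h·k2.
s=0.000000, w=0.790000:
  k1 = f(0.000000, 0.790000) = -1.589400
  k2 = f(0.170000, 0.519802) = -1.086832
  w ← 0.790000 + 0.34·(-1.086832) = 0.420477
w(0.34) ≈ 0.4205

0.4205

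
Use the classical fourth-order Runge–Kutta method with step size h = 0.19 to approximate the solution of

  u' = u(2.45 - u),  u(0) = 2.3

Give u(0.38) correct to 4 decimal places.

2.3886

RK4: k1 = f(s_n, u_n); k2 = f(s_n + h/2, u_n + (h/2)·k1); k3 = f(s_n + h/2, u_n + (h/2)·k2); k4 = f(s_n + h, u_n + h·k3); u_{n+1} = u_n + (h/6)·(k1 + 2k2 + 2k3 + k4).
s=0.000000, u=2.300000:
  k1 = f(0.000000, 2.300000) = 0.345000
  k2 = f(0.095000, 2.332775) = 0.273460
  k3 = f(0.095000, 2.325979) = 0.288471
  k4 = f(0.190000, 2.354809) = 0.224156
  u ← 2.300000 + (0.19/6)·(k1 + 2k2 + 2k3 + k4) = 2.353612
s=0.190000, u=2.353612:
  k1 = f(0.190000, 2.353612) = 0.226860
  k2 = f(0.285000, 2.375164) = 0.177748
  k3 = f(0.285000, 2.370498) = 0.188459
  k4 = f(0.380000, 2.389419) = 0.144753
  u ← 2.353612 + (0.19/6)·(k1 + 2k2 + 2k3 + k4) = 2.388573
u(0.38) ≈ 2.3886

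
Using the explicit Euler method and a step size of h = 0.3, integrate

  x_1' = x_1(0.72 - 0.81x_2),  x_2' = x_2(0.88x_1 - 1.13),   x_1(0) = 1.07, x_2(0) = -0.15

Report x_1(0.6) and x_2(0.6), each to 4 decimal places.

Euler on (x_1,x_2): x_1_{n+1} = x_1_n + h·x_1', x_2_{n+1} = x_2_n + h·x_2'.
0.000000: (1.070000, -0.150000); f=(0.900405, 0.028260) → (1.340121, -0.141522)
0.300000: (1.340121, -0.141522); f=(1.118509, -0.006978) → (1.675674, -0.143615)
(x_1(0.6), x_2(0.6)) ≈ (1.6757, -0.1436)

1.6757, -0.1436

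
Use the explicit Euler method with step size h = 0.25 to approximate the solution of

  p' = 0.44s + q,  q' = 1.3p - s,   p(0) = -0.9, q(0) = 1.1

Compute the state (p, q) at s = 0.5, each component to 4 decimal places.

Euler on (p,q): p_{n+1} = p_n + h·p', q_{n+1} = q_n + h·q'.
0.000000: (-0.900000, 1.100000); f=(1.100000, -1.170000) → (-0.625000, 0.807500)
0.250000: (-0.625000, 0.807500); f=(0.917500, -1.062500) → (-0.395625, 0.541875)
(p(0.5), q(0.5)) ≈ (-0.3956, 0.5419)

-0.3956, 0.5419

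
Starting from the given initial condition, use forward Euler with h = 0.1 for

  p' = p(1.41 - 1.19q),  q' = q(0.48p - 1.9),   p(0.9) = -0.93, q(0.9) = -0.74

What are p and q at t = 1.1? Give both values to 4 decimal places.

Euler on (p,q): p_{n+1} = p_n + h·p', q_{n+1} = q_n + h·q'.
0.900000: (-0.930000, -0.740000); f=(-2.130258, 1.736336) → (-1.143026, -0.566366)
1.000000: (-1.143026, -0.566366); f=(-2.382038, 1.386834) → (-1.381230, -0.427683)
(p(1.1), q(1.1)) ≈ (-1.3812, -0.4277)

-1.3812, -0.4277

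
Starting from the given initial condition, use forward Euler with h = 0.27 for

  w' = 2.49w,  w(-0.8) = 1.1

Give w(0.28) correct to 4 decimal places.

8.6030

Euler: w_{n+1} = w_n + h·f(s_n, w_n).
s=-0.800000, w=1.100000: f=2.739000 → w ← 1.100000 + 0.27·2.739000 = 1.839530
s=-0.530000, w=1.839530: f=4.580430 → w ← 1.839530 + 0.27·4.580430 = 3.076246
s=-0.260000, w=3.076246: f=7.659853 → w ← 3.076246 + 0.27·7.659853 = 5.144406
s=0.010000, w=5.144406: f=12.809571 → w ← 5.144406 + 0.27·12.809571 = 8.602991
w(0.28) ≈ 8.6030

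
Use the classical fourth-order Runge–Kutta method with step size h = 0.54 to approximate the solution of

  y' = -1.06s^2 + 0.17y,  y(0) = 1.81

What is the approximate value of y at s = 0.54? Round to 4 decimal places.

RK4: k1 = f(s_n, y_n); k2 = f(s_n + h/2, y_n + (h/2)·k1); k3 = f(s_n + h/2, y_n + (h/2)·k2); k4 = f(s_n + h, y_n + h·k3); y_{n+1} = y_n + (h/6)·(k1 + 2k2 + 2k3 + k4).
s=0.000000, y=1.810000:
  k1 = f(0.000000, 1.810000) = 0.307700
  k2 = f(0.270000, 1.893079) = 0.244549
  k3 = f(0.270000, 1.876028) = 0.241651
  k4 = f(0.540000, 1.940491) = 0.020788
  y ← 1.810000 + (0.54/6)·(k1 + 2k2 + 2k3 + k4) = 1.927080
y(0.54) ≈ 1.9271

1.9271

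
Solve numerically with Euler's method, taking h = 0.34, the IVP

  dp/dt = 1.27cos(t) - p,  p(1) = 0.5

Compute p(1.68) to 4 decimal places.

Euler: p_{n+1} = p_n + h·f(t_n, p_n).
t=1.000000, p=0.500000: f=0.186184 → p ← 0.500000 + 0.34·0.186184 = 0.563303
t=1.340000, p=0.563303: f=-0.272786 → p ← 0.563303 + 0.34·(-0.272786) = 0.470555
p(1.68) ≈ 0.4706

0.4706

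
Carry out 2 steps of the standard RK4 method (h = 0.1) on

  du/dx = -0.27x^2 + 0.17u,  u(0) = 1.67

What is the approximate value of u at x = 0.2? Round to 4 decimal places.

RK4: k1 = f(x_n, u_n); k2 = f(x_n + h/2, u_n + (h/2)·k1); k3 = f(x_n + h/2, u_n + (h/2)·k2); k4 = f(x_n + h, u_n + h·k3); u_{n+1} = u_n + (h/6)·(k1 + 2k2 + 2k3 + k4).
x=0.000000, u=1.670000:
  k1 = f(0.000000, 1.670000) = 0.283900
  k2 = f(0.050000, 1.684195) = 0.285638
  k3 = f(0.050000, 1.684282) = 0.285653
  k4 = f(0.100000, 1.698565) = 0.286056
  u ← 1.670000 + (0.1/6)·(k1 + 2k2 + 2k3 + k4) = 1.698542
x=0.100000, u=1.698542:
  k1 = f(0.100000, 1.698542) = 0.286052
  k2 = f(0.150000, 1.712845) = 0.285109
  k3 = f(0.150000, 1.712798) = 0.285101
  k4 = f(0.200000, 1.727052) = 0.282799
  u ← 1.698542 + (0.1/6)·(k1 + 2k2 + 2k3 + k4) = 1.727030
u(0.2) ≈ 1.7270

1.7270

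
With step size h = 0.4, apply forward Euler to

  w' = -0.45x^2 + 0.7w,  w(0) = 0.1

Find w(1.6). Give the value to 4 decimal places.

-0.1854

Euler: w_{n+1} = w_n + h·f(x_n, w_n).
x=0.000000, w=0.100000: f=0.070000 → w ← 0.100000 + 0.4·0.070000 = 0.128000
x=0.400000, w=0.128000: f=0.017600 → w ← 0.128000 + 0.4·0.017600 = 0.135040
x=0.800000, w=0.135040: f=-0.193472 → w ← 0.135040 + 0.4·(-0.193472) = 0.057651
x=1.200000, w=0.057651: f=-0.607644 → w ← 0.057651 + 0.4·(-0.607644) = -0.185406
w(1.6) ≈ -0.1854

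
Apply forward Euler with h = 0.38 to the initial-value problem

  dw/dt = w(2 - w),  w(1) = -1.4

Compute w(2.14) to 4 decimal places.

-51.5562

Euler: w_{n+1} = w_n + h·f(t_n, w_n).
t=1.000000, w=-1.400000: f=-4.760000 → w ← -1.400000 + 0.38·(-4.760000) = -3.208800
t=1.380000, w=-3.208800: f=-16.713997 → w ← -3.208800 + 0.38·(-16.713997) = -9.560119
t=1.760000, w=-9.560119: f=-110.516114 → w ← -9.560119 + 0.38·(-110.516114) = -51.556242
w(2.14) ≈ -51.5562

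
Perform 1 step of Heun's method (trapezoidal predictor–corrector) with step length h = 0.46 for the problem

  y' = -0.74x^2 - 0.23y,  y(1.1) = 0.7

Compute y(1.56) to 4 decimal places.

0.0315

Heun: k1 = f(x_n, y_n); k2 = f(x_n + h, y_n + h·k1); y_{n+1} = y_n + (h/2)·(k1 + k2).
x=1.100000, y=0.700000:
  k1 = f(1.100000, 0.700000) = -1.056400
  k2 = f(1.560000, 0.214056) = -1.850097
  y ← 0.700000 + (0.46/2)·(-1.056400 + (-1.850097)) = 0.031506
y(1.56) ≈ 0.0315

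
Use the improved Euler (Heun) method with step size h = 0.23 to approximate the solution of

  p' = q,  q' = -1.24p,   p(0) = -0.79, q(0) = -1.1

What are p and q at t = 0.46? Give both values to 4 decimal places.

-1.1766, -0.5210

Heun on (p,q): k1 = f(t_n, state_n); k2 = f(t_n + h, state_n + h·k1); state_{n+1} = state_n + (h/2)·(k1 + k2).
0.000000: (-0.790000, -1.100000)
  k1 = (-1.100000, 0.979600)
  predictor → (-1.043000, -0.874692)
  k2 = (-0.874692, 1.293320)
  → (-1.017090, -0.838614)
0.230000: (-1.017090, -0.838614)
  k1 = (-0.838614, 1.261191)
  predictor → (-1.209971, -0.548540)
  k2 = (-0.548540, 1.500364)
  → (-1.176612, -0.521035)
(p(0.46), q(0.46)) ≈ (-1.1766, -0.5210)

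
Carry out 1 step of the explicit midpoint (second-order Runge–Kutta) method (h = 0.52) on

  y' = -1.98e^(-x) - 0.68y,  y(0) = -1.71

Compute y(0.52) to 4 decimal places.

-1.8241

Midpoint: k1 = f(x_n, y_n); k2 = f(x_n + h/2, y_n + (h/2)·k1); y_{n+1} = y_n + h·k2.
x=0.000000, y=-1.710000:
  k1 = f(0.000000, -1.710000) = -0.817200
  k2 = f(0.260000, -1.922472) = -0.219401
  y ← -1.710000 + 0.52·(-0.219401) = -1.824089
y(0.52) ≈ -1.8241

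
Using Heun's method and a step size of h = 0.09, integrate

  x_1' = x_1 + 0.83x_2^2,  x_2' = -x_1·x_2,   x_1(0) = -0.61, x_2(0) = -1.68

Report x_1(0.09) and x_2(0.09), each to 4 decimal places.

-0.4352, -1.7623

Heun on (x_1,x_2): k1 = f(s_n, state_n); k2 = f(s_n + h, state_n + h·k1); state_{n+1} = state_n + (h/2)·(k1 + k2).
0.000000: (-0.610000, -1.680000)
  k1 = (1.732592, -1.024800)
  predictor → (-0.454067, -1.772232)
  k2 = (2.152802, -0.804712)
  → (-0.435157, -1.762328)
(x_1(0.09), x_2(0.09)) ≈ (-0.4352, -1.7623)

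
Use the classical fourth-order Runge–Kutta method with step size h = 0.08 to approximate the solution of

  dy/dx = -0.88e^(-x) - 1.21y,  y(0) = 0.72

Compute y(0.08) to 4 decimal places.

RK4: k1 = f(x_n, y_n); k2 = f(x_n + h/2, y_n + (h/2)·k1); k3 = f(x_n + h/2, y_n + (h/2)·k2); k4 = f(x_n + h, y_n + h·k3); y_{n+1} = y_n + (h/6)·(k1 + 2k2 + 2k3 + k4).
x=0.000000, y=0.720000:
  k1 = f(0.000000, 0.720000) = -1.751200
  k2 = f(0.040000, 0.649952) = -1.631937
  k3 = f(0.040000, 0.654723) = -1.637709
  k4 = f(0.080000, 0.588983) = -1.525012
  y ← 0.720000 + (0.08/6)·(k1 + 2k2 + 2k3 + k4) = 0.589127
y(0.08) ≈ 0.5891

0.5891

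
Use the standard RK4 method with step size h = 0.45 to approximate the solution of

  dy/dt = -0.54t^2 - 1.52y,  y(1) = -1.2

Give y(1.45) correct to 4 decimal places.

RK4: k1 = f(t_n, y_n); k2 = f(t_n + h/2, y_n + (h/2)·k1); k3 = f(t_n + h/2, y_n + (h/2)·k2); k4 = f(t_n + h, y_n + h·k3); y_{n+1} = y_n + (h/6)·(k1 + 2k2 + 2k3 + k4).
t=1.000000, y=-1.200000:
  k1 = f(1.000000, -1.200000) = 1.284000
  k2 = f(1.225000, -0.911100) = 0.574534
  k3 = f(1.225000, -1.070730) = 0.817172
  k4 = f(1.450000, -0.832273) = 0.129705
  y ← -1.200000 + (0.45/6)·(k1 + 2k2 + 2k3 + k4) = -0.885216
y(1.45) ≈ -0.8852

-0.8852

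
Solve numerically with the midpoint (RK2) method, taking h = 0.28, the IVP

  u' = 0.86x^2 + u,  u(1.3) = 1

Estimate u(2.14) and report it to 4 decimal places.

5.3945

Midpoint: k1 = f(x_n, u_n); k2 = f(x_n + h/2, u_n + (h/2)·k1); u_{n+1} = u_n + h·k2.
x=1.300000, u=1.000000:
  k1 = f(1.300000, 1.000000) = 2.453400
  k2 = f(1.440000, 1.343476) = 3.126772
  u ← 1.000000 + 0.28·3.126772 = 1.875496
x=1.580000, u=1.875496:
  k1 = f(1.580000, 1.875496) = 4.022400
  k2 = f(1.720000, 2.438632) = 4.982856
  u ← 1.875496 + 0.28·4.982856 = 3.270696
x=1.860000, u=3.270696:
  k1 = f(1.860000, 3.270696) = 6.245952
  k2 = f(2.000000, 4.145129) = 7.585129
  u ← 3.270696 + 0.28·7.585129 = 5.394532
u(2.14) ≈ 5.3945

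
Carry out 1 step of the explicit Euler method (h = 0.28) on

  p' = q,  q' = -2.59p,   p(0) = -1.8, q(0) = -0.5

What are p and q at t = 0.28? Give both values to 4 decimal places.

Euler on (p,q): p_{n+1} = p_n + h·p', q_{n+1} = q_n + h·q'.
0.000000: (-1.800000, -0.500000); f=(-0.500000, 4.662000) → (-1.940000, 0.805360)
(p(0.28), q(0.28)) ≈ (-1.9400, 0.8054)

-1.9400, 0.8054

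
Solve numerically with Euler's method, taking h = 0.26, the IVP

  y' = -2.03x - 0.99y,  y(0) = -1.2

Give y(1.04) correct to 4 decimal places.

Euler: y_{n+1} = y_n + h·f(x_n, y_n).
x=0.000000, y=-1.200000: f=1.188000 → y ← -1.200000 + 0.26·1.188000 = -0.891120
x=0.260000, y=-0.891120: f=0.354409 → y ← -0.891120 + 0.26·0.354409 = -0.798974
x=0.520000, y=-0.798974: f=-0.264616 → y ← -0.798974 + 0.26·(-0.264616) = -0.867774
x=0.780000, y=-0.867774: f=-0.724304 → y ← -0.867774 + 0.26·(-0.724304) = -1.056093
y(1.04) ≈ -1.0561

-1.0561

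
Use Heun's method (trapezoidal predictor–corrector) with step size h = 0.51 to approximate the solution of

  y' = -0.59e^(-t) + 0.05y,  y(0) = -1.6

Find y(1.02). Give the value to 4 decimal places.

Heun: k1 = f(t_n, y_n); k2 = f(t_n + h, y_n + h·k1); y_{n+1} = y_n + (h/2)·(k1 + k2).
t=0.000000, y=-1.600000:
  k1 = f(0.000000, -1.600000) = -0.670000
  k2 = f(0.510000, -1.941700) = -0.451377
  y ← -1.600000 + (0.51/2)·(-0.670000 + (-0.451377)) = -1.885951
t=0.510000, y=-1.885951:
  k1 = f(0.510000, -1.885951) = -0.448590
  k2 = f(1.020000, -2.114732) = -0.318488
  y ← -1.885951 + (0.51/2)·(-0.448590 + (-0.318488)) = -2.081556
y(1.02) ≈ -2.0816

-2.0816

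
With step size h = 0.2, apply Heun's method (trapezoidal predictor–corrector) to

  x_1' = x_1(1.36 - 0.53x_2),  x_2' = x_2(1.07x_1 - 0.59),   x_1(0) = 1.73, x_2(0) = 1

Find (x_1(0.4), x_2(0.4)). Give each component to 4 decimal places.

Heun on (x_1,x_2): k1 = f(x_n, state_n); k2 = f(x_n + h, state_n + h·k1); state_{n+1} = state_n + (h/2)·(k1 + k2).
0.000000: (1.730000, 1.000000)
  k1 = (1.435900, 1.261100)
  predictor → (2.017180, 1.252220)
  k2 = (1.404610, 1.963960)
  → (2.014051, 1.322506)
0.200000: (2.014051, 1.322506)
  k1 = (1.327404, 2.069768)
  predictor → (2.279532, 1.736460)
  k2 = (1.002256, 3.210886)
  → (2.247017, 1.850571)
(x_1(0.4), x_2(0.4)) ≈ (2.2470, 1.8506)

2.2470, 1.8506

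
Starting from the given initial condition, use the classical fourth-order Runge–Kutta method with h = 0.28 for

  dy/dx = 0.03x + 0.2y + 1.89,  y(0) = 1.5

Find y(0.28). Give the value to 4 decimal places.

RK4: k1 = f(x_n, y_n); k2 = f(x_n + h/2, y_n + (h/2)·k1); k3 = f(x_n + h/2, y_n + (h/2)·k2); k4 = f(x_n + h, y_n + h·k3); y_{n+1} = y_n + (h/6)·(k1 + 2k2 + 2k3 + k4).
x=0.000000, y=1.500000:
  k1 = f(0.000000, 1.500000) = 2.190000
  k2 = f(0.140000, 1.806600) = 2.255520
  k3 = f(0.140000, 1.815773) = 2.257355
  k4 = f(0.280000, 2.132059) = 2.324812
  y ← 1.500000 + (0.28/6)·(k1 + 2k2 + 2k3 + k4) = 2.131893
y(0.28) ≈ 2.1319

2.1319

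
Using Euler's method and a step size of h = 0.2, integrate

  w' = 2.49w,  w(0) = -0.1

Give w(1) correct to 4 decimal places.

-0.7543

Euler: w_{n+1} = w_n + h·f(x_n, w_n).
x=0.000000, w=-0.100000: f=-0.249000 → w ← -0.100000 + 0.2·(-0.249000) = -0.149800
x=0.200000, w=-0.149800: f=-0.373002 → w ← -0.149800 + 0.2·(-0.373002) = -0.224400
x=0.400000, w=-0.224400: f=-0.558757 → w ← -0.224400 + 0.2·(-0.558757) = -0.336152
x=0.600000, w=-0.336152: f=-0.837018 → w ← -0.336152 + 0.2·(-0.837018) = -0.503555
x=0.800000, w=-0.503555: f=-1.253853 → w ← -0.503555 + 0.2·(-1.253853) = -0.754326
w(1) ≈ -0.7543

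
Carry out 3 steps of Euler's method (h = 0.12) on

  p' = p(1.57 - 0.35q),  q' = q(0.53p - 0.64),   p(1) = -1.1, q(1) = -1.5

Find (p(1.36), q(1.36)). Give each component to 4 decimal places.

-2.1088, -0.8711

Euler on (p,q): p_{n+1} = p_n + h·p', q_{n+1} = q_n + h·q'.
1.000000: (-1.100000, -1.500000); f=(-2.304500, 1.834500) → (-1.376540, -1.279860)
1.120000: (-1.376540, -1.279860); f=(-2.777790, 1.752853) → (-1.709875, -1.069518)
1.240000: (-1.709875, -1.069518); f=(-3.324563, 1.653724) → (-2.108822, -0.871071)
(p(1.36), q(1.36)) ≈ (-2.1088, -0.8711)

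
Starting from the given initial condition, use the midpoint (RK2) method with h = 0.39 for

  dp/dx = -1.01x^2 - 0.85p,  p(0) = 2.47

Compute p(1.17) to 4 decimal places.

Midpoint: k1 = f(x_n, p_n); k2 = f(x_n + h/2, p_n + (h/2)·k1); p_{n+1} = p_n + h·k2.
x=0.000000, p=2.470000:
  k1 = f(0.000000, 2.470000) = -2.099500
  k2 = f(0.195000, 2.060598) = -1.789913
  p ← 2.470000 + 0.39·(-1.789913) = 1.771934
x=0.390000, p=1.771934:
  k1 = f(0.390000, 1.771934) = -1.659765
  k2 = f(0.585000, 1.448280) = -1.576685
  p ← 1.771934 + 0.39·(-1.576685) = 1.157027
x=0.780000, p=1.157027:
  k1 = f(0.780000, 1.157027) = -1.597957
  k2 = f(0.975000, 0.845425) = -1.678743
  p ← 1.157027 + 0.39·(-1.678743) = 0.502317
p(1.17) ≈ 0.5023

0.5023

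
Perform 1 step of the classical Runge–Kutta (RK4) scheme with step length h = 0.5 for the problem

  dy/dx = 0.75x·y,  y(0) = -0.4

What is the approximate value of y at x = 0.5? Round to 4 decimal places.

RK4: k1 = f(x_n, y_n); k2 = f(x_n + h/2, y_n + (h/2)·k1); k3 = f(x_n + h/2, y_n + (h/2)·k2); k4 = f(x_n + h, y_n + h·k3); y_{n+1} = y_n + (h/6)·(k1 + 2k2 + 2k3 + k4).
x=0.000000, y=-0.400000:
  k1 = f(0.000000, -0.400000) = 0.000000
  k2 = f(0.250000, -0.400000) = -0.075000
  k3 = f(0.250000, -0.418750) = -0.078516
  k4 = f(0.500000, -0.439258) = -0.164722
  y ← -0.400000 + (0.5/6)·(k1 + 2k2 + 2k3 + k4) = -0.439313
y(0.5) ≈ -0.4393

-0.4393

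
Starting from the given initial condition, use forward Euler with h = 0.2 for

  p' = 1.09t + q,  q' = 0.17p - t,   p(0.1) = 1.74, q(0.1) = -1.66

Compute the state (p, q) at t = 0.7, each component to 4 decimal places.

0.9536, -1.6924

Euler on (p,q): p_{n+1} = p_n + h·p', q_{n+1} = q_n + h·q'.
0.100000: (1.740000, -1.660000); f=(-1.551000, 0.195800) → (1.429800, -1.620840)
0.300000: (1.429800, -1.620840); f=(-1.293840, -0.056934) → (1.171032, -1.632227)
0.500000: (1.171032, -1.632227); f=(-1.087227, -0.300925) → (0.953587, -1.692412)
(p(0.7), q(0.7)) ≈ (0.9536, -1.6924)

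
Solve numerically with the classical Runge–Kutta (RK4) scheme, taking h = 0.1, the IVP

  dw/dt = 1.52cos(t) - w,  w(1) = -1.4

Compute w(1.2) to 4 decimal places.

RK4: k1 = f(t_n, w_n); k2 = f(t_n + h/2, w_n + (h/2)·k1); k3 = f(t_n + h/2, w_n + (h/2)·k2); k4 = f(t_n + h, w_n + h·k3); w_{n+1} = w_n + (h/6)·(k1 + 2k2 + 2k3 + k4).
t=1.000000, w=-1.400000:
  k1 = f(1.000000, -1.400000) = 2.221260
  k2 = f(1.050000, -1.288937) = 2.045245
  k3 = f(1.050000, -1.297738) = 2.054046
  k4 = f(1.100000, -1.194595) = 1.884062
  w ← -1.400000 + (0.1/6)·(k1 + 2k2 + 2k3 + k4) = -1.194935
t=1.100000, w=-1.194935:
  k1 = f(1.100000, -1.194935) = 1.884401
  k2 = f(1.150000, -1.100715) = 1.721616
  k3 = f(1.150000, -1.108854) = 1.729755
  k4 = f(1.200000, -1.021959) = 1.572743
  w ← -1.194935 + (0.1/6)·(k1 + 2k2 + 2k3 + k4) = -1.022270
w(1.2) ≈ -1.0223

-1.0223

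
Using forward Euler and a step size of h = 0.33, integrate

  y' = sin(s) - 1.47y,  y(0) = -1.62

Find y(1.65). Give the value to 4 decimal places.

0.4713

Euler: y_{n+1} = y_n + h·f(s_n, y_n).
s=0.000000, y=-1.620000: f=2.381400 → y ← -1.620000 + 0.33·2.381400 = -0.834138
s=0.330000, y=-0.834138: f=1.550226 → y ← -0.834138 + 0.33·1.550226 = -0.322563
s=0.660000, y=-0.322563: f=1.087285 → y ← -0.322563 + 0.33·1.087285 = 0.036241
s=0.990000, y=0.036241: f=0.782752 → y ← 0.036241 + 0.33·0.782752 = 0.294549
s=1.320000, y=0.294549: f=0.535728 → y ← 0.294549 + 0.33·0.535728 = 0.471339
y(1.65) ≈ 0.4713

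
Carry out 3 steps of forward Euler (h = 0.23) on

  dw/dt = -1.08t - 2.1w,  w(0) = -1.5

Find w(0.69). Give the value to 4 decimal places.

Euler: w_{n+1} = w_n + h·f(t_n, w_n).
t=0.000000, w=-1.500000: f=3.150000 → w ← -1.500000 + 0.23·3.150000 = -0.775500
t=0.230000, w=-0.775500: f=1.380150 → w ← -0.775500 + 0.23·1.380150 = -0.458065
t=0.460000, w=-0.458065: f=0.465138 → w ← -0.458065 + 0.23·0.465138 = -0.351084
w(0.69) ≈ -0.3511

-0.3511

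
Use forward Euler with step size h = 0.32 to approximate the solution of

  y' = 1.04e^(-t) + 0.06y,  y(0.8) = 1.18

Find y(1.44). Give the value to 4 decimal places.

1.4867

Euler: y_{n+1} = y_n + h·f(t_n, y_n).
t=0.800000, y=1.180000: f=0.538102 → y ← 1.180000 + 0.32·0.538102 = 1.352193
t=1.120000, y=1.352193: f=0.420463 → y ← 1.352193 + 0.32·0.420463 = 1.486741
y(1.44) ≈ 1.4867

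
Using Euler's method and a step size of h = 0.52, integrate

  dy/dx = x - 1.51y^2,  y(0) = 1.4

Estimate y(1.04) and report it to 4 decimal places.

0.1162

Euler: y_{n+1} = y_n + h·f(x_n, y_n).
x=0.000000, y=1.400000: f=-2.959600 → y ← 1.400000 + 0.52·(-2.959600) = -0.138992
x=0.520000, y=-0.138992: f=0.490829 → y ← -0.138992 + 0.52·0.490829 = 0.116239
y(1.04) ≈ 0.1162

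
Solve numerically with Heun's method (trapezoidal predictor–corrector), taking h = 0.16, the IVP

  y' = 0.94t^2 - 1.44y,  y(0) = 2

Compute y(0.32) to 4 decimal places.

1.2784

Heun: k1 = f(t_n, y_n); k2 = f(t_n + h, y_n + h·k1); y_{n+1} = y_n + (h/2)·(k1 + k2).
t=0.000000, y=2.000000:
  k1 = f(0.000000, 2.000000) = -2.880000
  k2 = f(0.160000, 1.539200) = -2.192384
  y ← 2.000000 + (0.16/2)·(-2.880000 + (-2.192384)) = 1.594209
t=0.160000, y=1.594209:
  k1 = f(0.160000, 1.594209) = -2.271597
  k2 = f(0.320000, 1.230754) = -1.676029
  y ← 1.594209 + (0.16/2)·(-2.271597 + (-1.676029)) = 1.278399
y(0.32) ≈ 1.2784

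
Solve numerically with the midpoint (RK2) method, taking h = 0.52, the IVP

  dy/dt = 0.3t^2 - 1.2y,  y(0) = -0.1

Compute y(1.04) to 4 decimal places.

0.0552

Midpoint: k1 = f(t_n, y_n); k2 = f(t_n + h/2, y_n + (h/2)·k1); y_{n+1} = y_n + h·k2.
t=0.000000, y=-0.100000:
  k1 = f(0.000000, -0.100000) = 0.120000
  k2 = f(0.260000, -0.068800) = 0.102840
  y ← -0.100000 + 0.52·0.102840 = -0.046523
t=0.520000, y=-0.046523:
  k1 = f(0.520000, -0.046523) = 0.136948
  k2 = f(0.780000, -0.010917) = 0.195620
  y ← -0.046523 + 0.52·0.195620 = 0.055199
y(1.04) ≈ 0.0552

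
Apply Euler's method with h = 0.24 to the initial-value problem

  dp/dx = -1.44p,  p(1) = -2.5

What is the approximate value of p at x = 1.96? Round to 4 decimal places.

Euler: p_{n+1} = p_n + h·f(x_n, p_n).
x=1.000000, p=-2.500000: f=3.600000 → p ← -2.500000 + 0.24·3.600000 = -1.636000
x=1.240000, p=-1.636000: f=2.355840 → p ← -1.636000 + 0.24·2.355840 = -1.070598
x=1.480000, p=-1.070598: f=1.541662 → p ← -1.070598 + 0.24·1.541662 = -0.700600
x=1.720000, p=-0.700600: f=1.008863 → p ← -0.700600 + 0.24·1.008863 = -0.458472
p(1.96) ≈ -0.4585

-0.4585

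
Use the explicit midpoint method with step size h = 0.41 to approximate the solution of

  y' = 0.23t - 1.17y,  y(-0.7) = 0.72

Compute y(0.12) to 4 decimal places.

0.2696

Midpoint: k1 = f(t_n, y_n); k2 = f(t_n + h/2, y_n + (h/2)·k1); y_{n+1} = y_n + h·k2.
t=-0.700000, y=0.720000:
  k1 = f(-0.700000, 0.720000) = -1.003400
  k2 = f(-0.495000, 0.514303) = -0.715585
  y ← 0.720000 + 0.41·(-0.715585) = 0.426610
t=-0.290000, y=0.426610:
  k1 = f(-0.290000, 0.426610) = -0.565834
  k2 = f(-0.085000, 0.310614) = -0.382969
  y ← 0.426610 + 0.41·(-0.382969) = 0.269593
y(0.12) ≈ 0.2696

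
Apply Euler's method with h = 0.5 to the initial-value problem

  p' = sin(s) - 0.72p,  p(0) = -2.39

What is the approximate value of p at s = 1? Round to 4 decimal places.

-0.7392

Euler: p_{n+1} = p_n + h·f(s_n, p_n).
s=0.000000, p=-2.390000: f=1.720800 → p ← -2.390000 + 0.5·1.720800 = -1.529600
s=0.500000, p=-1.529600: f=1.580738 → p ← -1.529600 + 0.5·1.580738 = -0.739231
p(1) ≈ -0.7392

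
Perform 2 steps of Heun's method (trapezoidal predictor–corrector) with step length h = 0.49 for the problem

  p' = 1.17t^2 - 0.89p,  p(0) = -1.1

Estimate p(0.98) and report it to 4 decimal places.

Heun: k1 = f(t_n, p_n); k2 = f(t_n + h, p_n + h·k1); p_{n+1} = p_n + (h/2)·(k1 + k2).
t=0.000000, p=-1.100000:
  k1 = f(0.000000, -1.100000) = 0.979000
  k2 = f(0.490000, -0.620290) = 0.832975
  p ← -1.100000 + (0.49/2)·(0.979000 + 0.832975) = -0.656066
t=0.490000, p=-0.656066:
  k1 = f(0.490000, -0.656066) = 0.864816
  k2 = f(0.980000, -0.232306) = 1.330421
  p ← -0.656066 + (0.49/2)·(0.864816 + 1.330421) = -0.118233
p(0.98) ≈ -0.1182

-0.1182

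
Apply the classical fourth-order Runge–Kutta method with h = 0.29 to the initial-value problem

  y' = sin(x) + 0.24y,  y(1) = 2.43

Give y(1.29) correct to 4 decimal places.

2.8775

RK4: k1 = f(x_n, y_n); k2 = f(x_n + h/2, y_n + (h/2)·k1); k3 = f(x_n + h/2, y_n + (h/2)·k2); k4 = f(x_n + h, y_n + h·k3); y_{n+1} = y_n + (h/6)·(k1 + 2k2 + 2k3 + k4).
x=1.000000, y=2.430000:
  k1 = f(1.000000, 2.430000) = 1.424671
  k2 = f(1.145000, 2.636577) = 1.543489
  k3 = f(1.145000, 2.653806) = 1.547624
  k4 = f(1.290000, 2.878811) = 1.651750
  y ← 2.430000 + (0.29/6)·(k1 + 2k2 + 2k3 + k4) = 2.877501
y(1.29) ≈ 2.8775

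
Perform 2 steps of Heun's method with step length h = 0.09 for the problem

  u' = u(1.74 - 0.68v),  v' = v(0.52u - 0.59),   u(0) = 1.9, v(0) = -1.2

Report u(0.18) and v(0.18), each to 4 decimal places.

Heun on (u,v): k1 = f(t_n, state_n); k2 = f(t_n + h, state_n + h·k1); state_{n+1} = state_n + (h/2)·(k1 + k2).
0.000000: (1.900000, -1.200000)
  k1 = (4.856400, -0.477600)
  predictor → (2.337076, -1.242984)
  k2 = (6.041877, -0.777212)
  → (2.390422, -1.256467)
0.090000: (2.390422, -1.256467)
  k1 = (6.201705, -0.820497)
  predictor → (2.948576, -1.330311)
  k2 = (7.797838, -1.254829)
  → (3.020402, -1.349856)
(u(0.18), v(0.18)) ≈ (3.0204, -1.3499)

3.0204, -1.3499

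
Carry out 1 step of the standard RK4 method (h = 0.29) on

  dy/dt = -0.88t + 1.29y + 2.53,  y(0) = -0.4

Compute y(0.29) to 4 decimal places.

RK4: k1 = f(t_n, y_n); k2 = f(t_n + h/2, y_n + (h/2)·k1); k3 = f(t_n + h/2, y_n + (h/2)·k2); k4 = f(t_n + h, y_n + h·k3); y_{n+1} = y_n + (h/6)·(k1 + 2k2 + 2k3 + k4).
t=0.000000, y=-0.400000:
  k1 = f(0.000000, -0.400000) = 2.014000
  k2 = f(0.145000, -0.107970) = 2.263119
  k3 = f(0.145000, -0.071848) = 2.309716
  k4 = f(0.290000, 0.269818) = 2.622865
  y ← -0.400000 + (0.29/6)·(k1 + 2k2 + 2k3 + k4) = 0.266156
y(0.29) ≈ 0.2662

0.2662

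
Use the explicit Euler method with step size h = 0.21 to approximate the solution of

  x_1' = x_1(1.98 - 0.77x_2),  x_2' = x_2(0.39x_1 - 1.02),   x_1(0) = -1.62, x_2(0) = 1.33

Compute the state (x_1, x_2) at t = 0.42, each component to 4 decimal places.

Euler on (x_1,x_2): x_1_{n+1} = x_1_n + h·x_1', x_2_{n+1} = x_2_n + h·x_2'.
0.000000: (-1.620000, 1.330000); f=(-1.548558, -2.196894) → (-1.945197, 0.868652)
0.210000: (-1.945197, 0.868652); f=(-2.550421, -1.545008) → (-2.480786, 0.544201)
(x_1(0.42), x_2(0.42)) ≈ (-2.4808, 0.5442)

-2.4808, 0.5442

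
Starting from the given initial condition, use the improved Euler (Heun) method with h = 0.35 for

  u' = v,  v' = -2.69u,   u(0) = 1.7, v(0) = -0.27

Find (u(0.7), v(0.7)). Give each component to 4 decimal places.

Heun on (u,v): k1 = f(s_n, state_n); k2 = f(s_n + h, state_n + h·k1); state_{n+1} = state_n + (h/2)·(k1 + k2).
0.000000: (1.700000, -0.270000)
  k1 = (-0.270000, -4.573000)
  predictor → (1.605500, -1.870550)
  k2 = (-1.870550, -4.318795)
  → (1.325404, -1.826064)
0.350000: (1.325404, -1.826064)
  k1 = (-1.826064, -3.565336)
  predictor → (0.686281, -3.073932)
  k2 = (-3.073932, -1.846097)
  → (0.467904, -2.773065)
(u(0.7), v(0.7)) ≈ (0.4679, -2.7731)

0.4679, -2.7731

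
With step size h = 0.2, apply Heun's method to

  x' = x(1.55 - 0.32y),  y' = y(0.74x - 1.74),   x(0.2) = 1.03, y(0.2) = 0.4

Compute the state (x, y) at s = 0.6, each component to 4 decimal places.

Heun on (x,y): k1 = f(s_n, state_n); k2 = f(s_n + h, state_n + h·k1); state_{n+1} = state_n + (h/2)·(k1 + k2).
0.200000: (1.030000, 0.400000)
  k1 = (1.464660, -0.391120)
  predictor → (1.322932, 0.321776)
  k2 = (1.914325, -0.244881)
  → (1.367898, 0.336400)
0.400000: (1.367898, 0.336400)
  k1 = (1.972991, -0.244817)
  predictor → (1.762497, 0.287437)
  k2 = (2.569756, -0.125251)
  → (1.822173, 0.299393)
(x(0.6), y(0.6)) ≈ (1.8222, 0.2994)

1.8222, 0.2994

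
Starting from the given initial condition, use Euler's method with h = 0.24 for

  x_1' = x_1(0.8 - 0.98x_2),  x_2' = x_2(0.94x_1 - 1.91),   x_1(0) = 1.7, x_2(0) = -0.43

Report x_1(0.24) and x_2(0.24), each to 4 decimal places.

Euler on (x_1,x_2): x_1_{n+1} = x_1_n + h·x_1', x_2_{n+1} = x_2_n + h·x_2'.
0.000000: (1.700000, -0.430000); f=(2.076380, 0.134160) → (2.198331, -0.397802)
(x_1(0.24), x_2(0.24)) ≈ (2.1983, -0.3978)

2.1983, -0.3978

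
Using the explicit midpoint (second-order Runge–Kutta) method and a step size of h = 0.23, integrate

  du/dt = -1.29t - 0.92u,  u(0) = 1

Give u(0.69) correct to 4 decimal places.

0.2773

Midpoint: k1 = f(t_n, u_n); k2 = f(t_n + h/2, u_n + (h/2)·k1); u_{n+1} = u_n + h·k2.
t=0.000000, u=1.000000:
  k1 = f(0.000000, 1.000000) = -0.920000
  k2 = f(0.115000, 0.894200) = -0.971014
  u ← 1.000000 + 0.23·(-0.971014) = 0.776667
t=0.230000, u=0.776667:
  k1 = f(0.230000, 0.776667) = -1.011233
  k2 = f(0.345000, 0.660375) = -1.052595
  u ← 0.776667 + 0.23·(-1.052595) = 0.534570
t=0.460000, u=0.534570:
  k1 = f(0.460000, 0.534570) = -1.085204
  k2 = f(0.575000, 0.409771) = -1.118740
  u ← 0.534570 + 0.23·(-1.118740) = 0.277260
u(0.69) ≈ 0.2773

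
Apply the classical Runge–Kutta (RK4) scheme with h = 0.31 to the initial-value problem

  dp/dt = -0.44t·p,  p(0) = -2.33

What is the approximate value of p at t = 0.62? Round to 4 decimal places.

-2.1411

RK4: k1 = f(t_n, p_n); k2 = f(t_n + h/2, p_n + (h/2)·k1); k3 = f(t_n + h/2, p_n + (h/2)·k2); k4 = f(t_n + h, p_n + h·k3); p_{n+1} = p_n + (h/6)·(k1 + 2k2 + 2k3 + k4).
t=0.000000, p=-2.330000:
  k1 = f(0.000000, -2.330000) = 0.000000
  k2 = f(0.155000, -2.330000) = 0.158906
  k3 = f(0.155000, -2.305370) = 0.157226
  k4 = f(0.310000, -2.281260) = 0.311164
  p ← -2.330000 + (0.31/6)·(k1 + 2k2 + 2k3 + k4) = -2.281256
t=0.310000, p=-2.281256:
  k1 = f(0.310000, -2.281256) = 0.311163
  k2 = f(0.465000, -2.233026) = 0.456877
  k3 = f(0.465000, -2.210440) = 0.452256
  k4 = f(0.620000, -2.141057) = 0.584080
  p ← -2.281256 + (0.31/6)·(k1 + 2k2 + 2k3 + k4) = -2.141058
p(0.62) ≈ -2.1411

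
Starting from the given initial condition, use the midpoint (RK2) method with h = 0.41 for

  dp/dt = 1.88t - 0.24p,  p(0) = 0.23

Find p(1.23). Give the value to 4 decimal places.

Midpoint: k1 = f(t_n, p_n); k2 = f(t_n + h/2, p_n + (h/2)·k1); p_{n+1} = p_n + h·k2.
t=0.000000, p=0.230000:
  k1 = f(0.000000, 0.230000) = -0.055200
  k2 = f(0.205000, 0.218684) = 0.332916
  p ← 0.230000 + 0.41·0.332916 = 0.366495
t=0.410000, p=0.366495:
  k1 = f(0.410000, 0.366495) = 0.682841
  k2 = f(0.615000, 0.506478) = 1.034645
  p ← 0.366495 + 0.41·1.034645 = 0.790700
t=0.820000, p=0.790700:
  k1 = f(0.820000, 0.790700) = 1.351832
  k2 = f(1.025000, 1.067826) = 1.670722
  p ← 0.790700 + 0.41·1.670722 = 1.475696
p(1.23) ≈ 1.4757

1.4757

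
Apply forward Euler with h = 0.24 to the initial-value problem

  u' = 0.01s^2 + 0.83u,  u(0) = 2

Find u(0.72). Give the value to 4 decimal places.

Euler: u_{n+1} = u_n + h·f(s_n, u_n).
s=0.000000, u=2.000000: f=1.660000 → u ← 2.000000 + 0.24·1.660000 = 2.398400
s=0.240000, u=2.398400: f=1.991248 → u ← 2.398400 + 0.24·1.991248 = 2.876300
s=0.480000, u=2.876300: f=2.389633 → u ← 2.876300 + 0.24·2.389633 = 3.449811
u(0.72) ≈ 3.4498

3.4498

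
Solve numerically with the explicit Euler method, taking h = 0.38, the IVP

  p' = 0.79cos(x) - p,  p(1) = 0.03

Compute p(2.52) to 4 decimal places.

Euler: p_{n+1} = p_n + h·f(x_n, p_n).
x=1.000000, p=0.030000: f=0.396839 → p ← 0.030000 + 0.38·0.396839 = 0.180799
x=1.380000, p=0.180799: f=-0.030982 → p ← 0.180799 + 0.38·(-0.030982) = 0.169025
x=1.760000, p=0.169025: f=-0.317606 → p ← 0.169025 + 0.38·(-0.317606) = 0.048335
x=2.140000, p=0.048335: f=-0.474115 → p ← 0.048335 + 0.38·(-0.474115) = -0.131828
p(2.52) ≈ -0.1318

-0.1318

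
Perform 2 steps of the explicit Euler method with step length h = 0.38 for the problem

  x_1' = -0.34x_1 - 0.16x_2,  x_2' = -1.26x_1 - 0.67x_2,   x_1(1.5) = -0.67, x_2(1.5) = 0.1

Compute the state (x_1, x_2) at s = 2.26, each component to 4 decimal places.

-0.5374, 0.5769

Euler on (x_1,x_2): x_1_{n+1} = x_1_n + h·x_1', x_2_{n+1} = x_2_n + h·x_2'.
1.500000: (-0.670000, 0.100000); f=(0.211800, 0.777200) → (-0.589516, 0.395336)
1.880000: (-0.589516, 0.395336); f=(0.137182, 0.477915) → (-0.537387, 0.576944)
(x_1(2.26), x_2(2.26)) ≈ (-0.5374, 0.5769)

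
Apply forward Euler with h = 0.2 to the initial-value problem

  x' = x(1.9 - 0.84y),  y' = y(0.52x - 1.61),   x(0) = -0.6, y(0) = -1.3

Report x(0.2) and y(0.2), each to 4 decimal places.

Euler on (x,y): x_{n+1} = x_n + h·x', y_{n+1} = y_n + h·y'.
0.000000: (-0.600000, -1.300000); f=(-1.795200, 2.498600) → (-0.959040, -0.800280)
(x(0.2), y(0.2)) ≈ (-0.9590, -0.8003)

-0.9590, -0.8003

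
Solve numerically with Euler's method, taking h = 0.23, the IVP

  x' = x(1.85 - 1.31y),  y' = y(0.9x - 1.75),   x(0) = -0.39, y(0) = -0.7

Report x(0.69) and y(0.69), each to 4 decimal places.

Euler on (x,y): x_{n+1} = x_n + h·x', y_{n+1} = y_n + h·y'.
0.000000: (-0.390000, -0.700000); f=(-1.079130, 1.470700) → (-0.638200, -0.361739)
0.230000: (-0.638200, -0.361739); f=(-1.483099, 0.840819) → (-0.979313, -0.168351)
0.460000: (-0.979313, -0.168351); f=(-2.027705, 0.442995) → (-1.445685, -0.066462)
(x(0.69), y(0.69)) ≈ (-1.4457, -0.0665)

-1.4457, -0.0665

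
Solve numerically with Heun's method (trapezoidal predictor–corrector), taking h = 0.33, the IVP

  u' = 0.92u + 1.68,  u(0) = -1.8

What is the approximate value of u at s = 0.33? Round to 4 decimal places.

-1.7909

Heun: k1 = f(s_n, u_n); k2 = f(s_n + h, u_n + h·k1); u_{n+1} = u_n + (h/2)·(k1 + k2).
s=0.000000, u=-1.800000:
  k1 = f(0.000000, -1.800000) = 0.024000
  k2 = f(0.330000, -1.792080) = 0.031286
  u ← -1.800000 + (0.33/2)·(0.024000 + 0.031286) = -1.790878
u(0.33) ≈ -1.7909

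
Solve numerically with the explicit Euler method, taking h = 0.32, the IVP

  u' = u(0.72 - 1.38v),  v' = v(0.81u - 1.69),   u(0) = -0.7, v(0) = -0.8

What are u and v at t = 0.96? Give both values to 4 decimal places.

Euler on (u,v): u_{n+1} = u_n + h·u', v_{n+1} = v_n + h·v'.
0.000000: (-0.700000, -0.800000); f=(-1.276800, 1.805600) → (-1.108576, -0.222208)
0.320000: (-1.108576, -0.222208); f=(-1.138116, 0.575062) → (-1.472773, -0.038188)
0.640000: (-1.472773, -0.038188); f=(-1.138011, 0.110094) → (-1.836937, -0.002958)
(u(0.96), v(0.96)) ≈ (-1.8369, -0.0030)

-1.8369, -0.0030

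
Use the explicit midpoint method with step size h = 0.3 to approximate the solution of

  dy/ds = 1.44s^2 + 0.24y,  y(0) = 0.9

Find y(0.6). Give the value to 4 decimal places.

1.1386

Midpoint: k1 = f(s_n, y_n); k2 = f(s_n + h/2, y_n + (h/2)·k1); y_{n+1} = y_n + h·k2.
s=0.000000, y=0.900000:
  k1 = f(0.000000, 0.900000) = 0.216000
  k2 = f(0.150000, 0.932400) = 0.256176
  y ← 0.900000 + 0.3·0.256176 = 0.976853
s=0.300000, y=0.976853:
  k1 = f(0.300000, 0.976853) = 0.364045
  k2 = f(0.450000, 1.031460) = 0.539150
  y ← 0.976853 + 0.3·0.539150 = 1.138598
y(0.6) ≈ 1.1386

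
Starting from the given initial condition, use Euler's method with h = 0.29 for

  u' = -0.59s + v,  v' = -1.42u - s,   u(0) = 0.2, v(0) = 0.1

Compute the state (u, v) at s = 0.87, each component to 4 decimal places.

Euler on (u,v): u_{n+1} = u_n + h·u', v_{n+1} = v_n + h·v'.
0.000000: (0.200000, 0.100000); f=(0.100000, -0.284000) → (0.229000, 0.017640)
0.290000: (0.229000, 0.017640); f=(-0.153460, -0.615180) → (0.184497, -0.160762)
0.580000: (0.184497, -0.160762); f=(-0.502962, -0.841985) → (0.038638, -0.404938)
(u(0.87), v(0.87)) ≈ (0.0386, -0.4049)

0.0386, -0.4049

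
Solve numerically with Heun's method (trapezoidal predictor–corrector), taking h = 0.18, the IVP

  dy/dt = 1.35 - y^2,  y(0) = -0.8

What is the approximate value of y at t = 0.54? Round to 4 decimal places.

Heun: k1 = f(t_n, y_n); k2 = f(t_n + h, y_n + h·k1); y_{n+1} = y_n + (h/2)·(k1 + k2).
t=0.000000, y=-0.800000:
  k1 = f(0.000000, -0.800000) = 0.710000
  k2 = f(0.180000, -0.672200) = 0.898147
  y ← -0.800000 + (0.18/2)·(0.710000 + 0.898147) = -0.655267
t=0.180000, y=-0.655267:
  k1 = f(0.180000, -0.655267) = 0.920625
  k2 = f(0.360000, -0.489554) = 1.110337
  y ← -0.655267 + (0.18/2)·(0.920625 + 1.110337) = -0.472480
t=0.360000, y=-0.472480:
  k1 = f(0.360000, -0.472480) = 1.126763
  k2 = f(0.540000, -0.269663) = 1.277282
  y ← -0.472480 + (0.18/2)·(1.126763 + 1.277282) = -0.256116
y(0.54) ≈ -0.2561

-0.2561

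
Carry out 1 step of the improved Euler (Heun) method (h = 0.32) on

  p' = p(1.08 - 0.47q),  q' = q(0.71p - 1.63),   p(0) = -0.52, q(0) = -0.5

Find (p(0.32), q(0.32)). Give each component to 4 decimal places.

-0.7671, -0.2780

Heun on (p,q): k1 = f(t_n, state_n); k2 = f(t_n + h, state_n + h·k1); state_{n+1} = state_n + (h/2)·(k1 + k2).
0.000000: (-0.520000, -0.500000)
  k1 = (-0.683800, 0.999600)
  predictor → (-0.738816, -0.180128)
  k2 = (-0.860470, 0.388096)
  → (-0.767083, -0.277969)
(p(0.32), q(0.32)) ≈ (-0.7671, -0.2780)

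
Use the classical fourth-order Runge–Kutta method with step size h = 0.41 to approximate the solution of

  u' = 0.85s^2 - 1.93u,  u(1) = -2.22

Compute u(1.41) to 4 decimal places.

RK4: k1 = f(s_n, u_n); k2 = f(s_n + h/2, u_n + (h/2)·k1); k3 = f(s_n + h/2, u_n + (h/2)·k2); k4 = f(s_n + h, u_n + h·k3); u_{n+1} = u_n + (h/6)·(k1 + 2k2 + 2k3 + k4).
s=1.000000, u=-2.220000:
  k1 = f(1.000000, -2.220000) = 5.134600
  k2 = f(1.205000, -1.167407) = 3.487317
  k3 = f(1.205000, -1.505100) = 4.139064
  k4 = f(1.410000, -0.522984) = 2.699243
  u ← -2.220000 + (0.41/6)·(k1 + 2k2 + 2k3 + k4) = -0.642415
u(1.41) ≈ -0.6424

-0.6424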